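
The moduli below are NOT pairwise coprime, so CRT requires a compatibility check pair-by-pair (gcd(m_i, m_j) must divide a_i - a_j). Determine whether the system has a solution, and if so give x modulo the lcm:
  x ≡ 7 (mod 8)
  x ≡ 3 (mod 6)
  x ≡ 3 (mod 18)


Moduli 8, 6, 18 are not pairwise coprime, so CRT works modulo lcm(m_i) when all pairwise compatibility conditions hold.
Pairwise compatibility: gcd(m_i, m_j) must divide a_i - a_j for every pair.
Merge one congruence at a time:
  Start: x ≡ 7 (mod 8).
  Combine with x ≡ 3 (mod 6): gcd(8, 6) = 2; 3 - 7 = -4, which IS divisible by 2, so compatible.
    Write x = 7 + 8·t and substitute into x ≡ 3 (mod 6): 8·t ≡ 3 − 7 = -4 (mod 6).
    Divide the congruence (and modulus) by g = 2: 4·t ≡ -2 (mod 3).
    Reduce coefficients mod 3: 1·t ≡ 1 (mod 3).
    So t ≡ 1 (mod 3).
    Then x = 7 + 8·1 = 15, valid modulo lcm(8, 6) = 24: x ≡ 15 (mod 24).
  Combine with x ≡ 3 (mod 18): gcd(24, 18) = 6; 3 - 15 = -12, which IS divisible by 6, so compatible.
    Write x = 15 + 24·t and substitute into x ≡ 3 (mod 18): 24·t ≡ 3 − 15 = -12 (mod 18).
    Divide the congruence (and modulus) by g = 6: 4·t ≡ -2 (mod 3).
    Reduce coefficients mod 3: 1·t ≡ 1 (mod 3).
    So t ≡ 1 (mod 3).
    Then x = 15 + 24·1 = 39, valid modulo lcm(24, 18) = 72: x ≡ 39 (mod 72).
Verify: 39 mod 8 = 7, 39 mod 6 = 3, 39 mod 18 = 3.

x ≡ 39 (mod 72).


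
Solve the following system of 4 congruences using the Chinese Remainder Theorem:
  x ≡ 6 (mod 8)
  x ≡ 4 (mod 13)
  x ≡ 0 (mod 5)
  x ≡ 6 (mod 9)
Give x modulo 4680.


Product of moduli M = 8 · 13 · 5 · 9 = 4680.
Merge one congruence at a time:
  Start: x ≡ 6 (mod 8).
  Combine with x ≡ 4 (mod 13); new modulus lcm = 104.
    Write x = 6 + 8·t and substitute into x ≡ 4 (mod 13): 8·t ≡ 4 − 6 = -2 (mod 13).
    Reduce coefficients mod 13: 8·t ≡ 11 (mod 13).
    The inverse of 8 mod 13 is 5 (since 8·5 = 40 = 3·13 + 1), so t ≡ 5·11 = 55 ≡ 3 (mod 13).
    Then x = 6 + 8·3 = 30, valid modulo lcm(8, 13) = 104: x ≡ 30 (mod 104).
  Combine with x ≡ 0 (mod 5); new modulus lcm = 520.
    Write x = 30 + 104·t and substitute into x ≡ 0 (mod 5): 104·t ≡ 0 − 30 = -30 (mod 5).
    Reduce coefficients mod 5: 4·t ≡ 0 (mod 5).
    The inverse of 4 mod 5 is 4 (since 4·4 = 16 = 3·5 + 1), so t ≡ 4·0 = 0 ≡ 0 (mod 5).
    Then x = 30 + 104·0 = 30, valid modulo lcm(104, 5) = 520: x ≡ 30 (mod 520).
  Combine with x ≡ 6 (mod 9); new modulus lcm = 4680.
    Write x = 30 + 520·t and substitute into x ≡ 6 (mod 9): 520·t ≡ 6 − 30 = -24 (mod 9).
    Reduce coefficients mod 9: 7·t ≡ 3 (mod 9).
    The inverse of 7 mod 9 is 4 (since 7·4 = 28 = 3·9 + 1), so t ≡ 4·3 = 12 ≡ 3 (mod 9).
    Then x = 30 + 520·3 = 1590, valid modulo lcm(520, 9) = 4680: x ≡ 1590 (mod 4680).
Verify against each original: 1590 mod 8 = 6, 1590 mod 13 = 4, 1590 mod 5 = 0, 1590 mod 9 = 6.

x ≡ 1590 (mod 4680).


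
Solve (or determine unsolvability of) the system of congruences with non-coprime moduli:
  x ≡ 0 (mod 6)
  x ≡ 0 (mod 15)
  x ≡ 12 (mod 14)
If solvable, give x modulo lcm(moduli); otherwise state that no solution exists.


Moduli 6, 15, 14 are not pairwise coprime, so CRT works modulo lcm(m_i) when all pairwise compatibility conditions hold.
Pairwise compatibility: gcd(m_i, m_j) must divide a_i - a_j for every pair.
Merge one congruence at a time:
  Start: x ≡ 0 (mod 6).
  Combine with x ≡ 0 (mod 15): gcd(6, 15) = 3; 0 - 0 = 0, which IS divisible by 3, so compatible.
    Write x = 0 + 6·t and substitute into x ≡ 0 (mod 15): 6·t ≡ 0 − 0 = 0 (mod 15).
    Divide the congruence (and modulus) by g = 3: 2·t ≡ 0 (mod 5).
    The inverse of 2 mod 5 is 3 (since 2·3 = 6 = 1·5 + 1), so t ≡ 3·0 = 0 ≡ 0 (mod 5).
    Then x = 0 + 6·0 = 0, valid modulo lcm(6, 15) = 30: x ≡ 0 (mod 30).
  Combine with x ≡ 12 (mod 14): gcd(30, 14) = 2; 12 - 0 = 12, which IS divisible by 2, so compatible.
    Write x = 0 + 30·t and substitute into x ≡ 12 (mod 14): 30·t ≡ 12 − 0 = 12 (mod 14).
    Divide the congruence (and modulus) by g = 2: 15·t ≡ 6 (mod 7).
    Reduce coefficients mod 7: 1·t ≡ 6 (mod 7).
    So t ≡ 6 (mod 7).
    Then x = 0 + 30·6 = 180, valid modulo lcm(30, 14) = 210: x ≡ 180 (mod 210).
Verify: 180 mod 6 = 0, 180 mod 15 = 0, 180 mod 14 = 12.

x ≡ 180 (mod 210).


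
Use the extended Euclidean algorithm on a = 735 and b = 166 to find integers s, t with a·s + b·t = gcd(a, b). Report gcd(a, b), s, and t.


Euclidean algorithm on (735, 166) — divide until remainder is 0:
  735 = 4 · 166 + 71
  166 = 2 · 71 + 24
  71 = 2 · 24 + 23
  24 = 1 · 23 + 1
  23 = 23 · 1 + 0
gcd(735, 166) = 1.
Track Bezout coefficients alongside the remainders: start with r₀ = 735 = a·1 + b·0 (s = 1, t = 0) and r₁ = 166 = a·0 + b·1 (s = 0, t = 1); each new remainder r_{k+1} = r_{k-1} − q_k·r_k inherits s_{k+1} = s_{k-1} − q_k·s_k, t_{k+1} = t_{k-1} − q_k·t_k, so r_k = a·s_k + b·t_k at every step:
  q = 4: r = 71, s = 1 − 4·0 = 1, t = 0 − 4·1 = -4  (check: 735·1 + 166·(-4) = 71)
  q = 2: r = 24, s = 0 − 2·1 = -2, t = 1 − 2·(-4) = 9  (check: 735·(-2) + 166·9 = 24)
  q = 2: r = 23, s = 1 − 2·(-2) = 5, t = -4 − 2·9 = -22  (check: 735·5 + 166·(-22) = 23)
  q = 1: r = 1, s = -2 − 1·5 = -7, t = 9 − 1·(-22) = 31  (check: 735·(-7) + 166·31 = 1)
The row with r = 1 (the gcd) gives the Bezout coefficients s = -7, t = 31.
Result: 735 · (-7) + 166 · (31) = 1.

gcd(735, 166) = 1; s = -7, t = 31 (check: 735·(-7) + 166·31 = 1).


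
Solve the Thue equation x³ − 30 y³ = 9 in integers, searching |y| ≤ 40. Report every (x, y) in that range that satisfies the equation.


The equation is x³ - 30y³ = 9. For fixed y, x³ = 30·y³ + 9, so a solution requires the RHS to be a perfect cube.
Strategy: iterate y from -40 to 40, compute RHS = 30·y³ + 9, and check whether it is a (positive or negative) perfect cube.
Check small values of y:
  y = 0: RHS = 9 is not a perfect cube.
  y = 1: RHS = 39 is not a perfect cube.
  y = -1: RHS = -21 is not a perfect cube.
  y = 2: RHS = 249 is not a perfect cube.
  y = -2: RHS = -231 is not a perfect cube.
  y = 3: RHS = 819 is not a perfect cube.
  y = -3: RHS = -801 is not a perfect cube.
Continuing the search up to |y| = 40 finds no solutions either.
No (x, y) in the scanned range satisfies the equation.

No integer solutions with |y| ≤ 40.


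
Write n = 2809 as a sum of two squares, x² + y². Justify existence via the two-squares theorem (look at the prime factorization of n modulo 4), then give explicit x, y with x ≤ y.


Step 1: Factor n = 2809 = 53^2.
Step 2: Check the mod-4 condition on each prime factor: 53 ≡ 1 (mod 4), exponent 2.
All primes ≡ 3 (mod 4) appear to even exponent (or don't appear), so by the two-squares theorem n IS expressible as a sum of two squares.
Step 3: Build a representation. Here n = 53 · 53 is a product of primes ≡ 1 (mod 4). Each prime p ≡ 1 (mod 4) is itself a sum of two squares; find a² by testing p − a² for a perfect square:
  53: 53 − 1² = 52, 53 − 2² = 49 = 7² ⇒ 53 = 2² + 7².
  Combine using the Brahmagupta–Fibonacci identity (a² + b²)(c² + d²) = (ac − bd)² + (ad + bc)² = (ac + bd)² + (ad − bc)²:
  53 · 53 = 2809: from (2² + 7²)(2² + 7²), take (2·2 − 7·7, 2·7 + 7·2) = (4 − 49, 14 + 14) = (-45, 28); dropping signs (only squares matter) gives (45, 28); check 45² + 28² = 2025 + 784 = 2809 ✓.
Step 4: Order so x ≤ y and verify: 28² + 45² = 784 + 2025 = 2809 = n. ✓

n = 2809 = 28² + 45² (one valid representation with x ≤ y).


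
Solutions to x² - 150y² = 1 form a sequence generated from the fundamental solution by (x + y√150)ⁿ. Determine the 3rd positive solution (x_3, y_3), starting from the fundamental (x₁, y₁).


Step 1: Find the fundamental solution (x₁, y₁) of x² - 150y² = 1.
  Expand √150 as a continued fraction. a₀ = ⌊√150⌋ = 12; iterate m_{k+1} = d_k·a_k − m_k, d_{k+1} = (150 − m_{k+1}²)/d_k, a_{k+1} = ⌊(a₀ + m_{k+1})/d_{k+1}⌋ (starting m₀ = 0, d₀ = 1), with convergents p_k = a_k·p_{k-1} + p_{k-2}, q_k = a_k·q_{k-1} + q_{k-2} (p₋₁ = 1, q₋₁ = 0):
  k = 0: a₀ = 12; p₀/q₀ = 12/1; p₀² − 150·q₀² = 144 − 150 = -6.
  k = 1: m = 12, d = 6, a = ⌊(12 + 12)/6⌋ = 4; p/q = (4·12 + 1)/(4·1 + 0) = 49/4; p² − 150·q² = 2401 − 2400 = 1.
  The first convergent with p² − 150·q² = 1 gives the fundamental solution (x₁, y₁) = (49, 4).
Step 2: Apply the recurrence (x_{n+1}, y_{n+1}) = (x₁x_n + 150y₁y_n, x₁y_n + y₁x_n) repeatedly.
  From (x_1, y_1) = (49, 4): x_2 = 49·49 + 150·4·4 = 4801; y_2 = 49·4 + 4·49 = 392.
  From (x_2, y_2) = (4801, 392): x_3 = 49·4801 + 150·4·392 = 470449; y_3 = 49·392 + 4·4801 = 38412.
Step 3: Verify x_3² - 150·y_3² = 221322261601 - 221322261600 = 1 (should be 1). ✓

(x_1, y_1) = (49, 4); (x_3, y_3) = (470449, 38412).


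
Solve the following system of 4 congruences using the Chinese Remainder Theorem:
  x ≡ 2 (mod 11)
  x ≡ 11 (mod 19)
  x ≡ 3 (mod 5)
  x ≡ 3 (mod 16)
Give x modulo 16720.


Product of moduli M = 11 · 19 · 5 · 16 = 16720.
Merge one congruence at a time:
  Start: x ≡ 2 (mod 11).
  Combine with x ≡ 11 (mod 19); new modulus lcm = 209.
    Write x = 2 + 11·t and substitute into x ≡ 11 (mod 19): 11·t ≡ 11 − 2 = 9 (mod 19).
    The inverse of 11 mod 19 is 7 (since 11·7 = 77 = 4·19 + 1), so t ≡ 7·9 = 63 ≡ 6 (mod 19).
    Then x = 2 + 11·6 = 68, valid modulo lcm(11, 19) = 209: x ≡ 68 (mod 209).
  Combine with x ≡ 3 (mod 5); new modulus lcm = 1045.
    Write x = 68 + 209·t and substitute into x ≡ 3 (mod 5): 209·t ≡ 3 − 68 = -65 (mod 5).
    Reduce coefficients mod 5: 4·t ≡ 0 (mod 5).
    The inverse of 4 mod 5 is 4 (since 4·4 = 16 = 3·5 + 1), so t ≡ 4·0 = 0 ≡ 0 (mod 5).
    Then x = 68 + 209·0 = 68, valid modulo lcm(209, 5) = 1045: x ≡ 68 (mod 1045).
  Combine with x ≡ 3 (mod 16); new modulus lcm = 16720.
    Write x = 68 + 1045·t and substitute into x ≡ 3 (mod 16): 1045·t ≡ 3 − 68 = -65 (mod 16).
    Reduce coefficients mod 16: 5·t ≡ 15 (mod 16).
    The inverse of 5 mod 16 is 13 (since 5·13 = 65 = 4·16 + 1), so t ≡ 13·15 = 195 ≡ 3 (mod 16).
    Then x = 68 + 1045·3 = 3203, valid modulo lcm(1045, 16) = 16720: x ≡ 3203 (mod 16720).
Verify against each original: 3203 mod 11 = 2, 3203 mod 19 = 11, 3203 mod 5 = 3, 3203 mod 16 = 3.

x ≡ 3203 (mod 16720).


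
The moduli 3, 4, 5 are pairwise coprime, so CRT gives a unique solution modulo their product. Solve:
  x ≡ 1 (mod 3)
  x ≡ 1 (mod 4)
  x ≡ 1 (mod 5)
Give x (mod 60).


Moduli 3, 4, 5 are pairwise coprime; by CRT there is a unique solution modulo M = 3 · 4 · 5 = 60.
Solve pairwise, accumulating the modulus:
  Start with x ≡ 1 (mod 3).
  Combine with x ≡ 1 (mod 4): since gcd(3, 4) = 1, we get a unique residue mod 12.
    Write x = 1 + 3·t and substitute into x ≡ 1 (mod 4): 3·t ≡ 1 − 1 = 0 (mod 4).
    The inverse of 3 mod 4 is 3 (since 3·3 = 9 = 2·4 + 1), so t ≡ 3·0 = 0 ≡ 0 (mod 4).
    Then x = 1 + 3·0 = 1, valid modulo lcm(3, 4) = 12: x ≡ 1 (mod 12).
  Combine with x ≡ 1 (mod 5): since gcd(12, 5) = 1, we get a unique residue mod 60.
    Write x = 1 + 12·t and substitute into x ≡ 1 (mod 5): 12·t ≡ 1 − 1 = 0 (mod 5).
    Reduce coefficients mod 5: 2·t ≡ 0 (mod 5).
    The inverse of 2 mod 5 is 3 (since 2·3 = 6 = 1·5 + 1), so t ≡ 3·0 = 0 ≡ 0 (mod 5).
    Then x = 1 + 12·0 = 1, valid modulo lcm(12, 5) = 60: x ≡ 1 (mod 60).
Verify: 1 mod 3 = 1 ✓, 1 mod 4 = 1 ✓, 1 mod 5 = 1 ✓.

x ≡ 1 (mod 60).


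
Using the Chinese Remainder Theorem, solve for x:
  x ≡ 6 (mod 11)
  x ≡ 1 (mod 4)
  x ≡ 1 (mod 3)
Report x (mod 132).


Moduli 11, 4, 3 are pairwise coprime; by CRT there is a unique solution modulo M = 11 · 4 · 3 = 132.
Solve pairwise, accumulating the modulus:
  Start with x ≡ 6 (mod 11).
  Combine with x ≡ 1 (mod 4): since gcd(11, 4) = 1, we get a unique residue mod 44.
    Write x = 6 + 11·t and substitute into x ≡ 1 (mod 4): 11·t ≡ 1 − 6 = -5 (mod 4).
    Reduce coefficients mod 4: 3·t ≡ 3 (mod 4).
    The inverse of 3 mod 4 is 3 (since 3·3 = 9 = 2·4 + 1), so t ≡ 3·3 = 9 ≡ 1 (mod 4).
    Then x = 6 + 11·1 = 17, valid modulo lcm(11, 4) = 44: x ≡ 17 (mod 44).
  Combine with x ≡ 1 (mod 3): since gcd(44, 3) = 1, we get a unique residue mod 132.
    Write x = 17 + 44·t and substitute into x ≡ 1 (mod 3): 44·t ≡ 1 − 17 = -16 (mod 3).
    Reduce coefficients mod 3: 2·t ≡ 2 (mod 3).
    The inverse of 2 mod 3 is 2 (since 2·2 = 4 = 1·3 + 1), so t ≡ 2·2 = 4 ≡ 1 (mod 3).
    Then x = 17 + 44·1 = 61, valid modulo lcm(44, 3) = 132: x ≡ 61 (mod 132).
Verify: 61 mod 11 = 6 ✓, 61 mod 4 = 1 ✓, 61 mod 3 = 1 ✓.

x ≡ 61 (mod 132).


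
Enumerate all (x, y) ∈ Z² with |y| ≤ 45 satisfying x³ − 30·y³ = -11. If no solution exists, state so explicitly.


The equation is x³ - 30y³ = -11. For fixed y, x³ = 30·y³ − 11, so a solution requires the RHS to be a perfect cube.
Strategy: iterate y from -45 to 45, compute RHS = 30·y³ − 11, and check whether it is a (positive or negative) perfect cube.
Check small values of y:
  y = 0: RHS = -11 is not a perfect cube.
  y = 1: RHS = 19 is not a perfect cube.
  y = -1: RHS = -41 is not a perfect cube.
  y = 2: RHS = 229 is not a perfect cube.
  y = -2: RHS = -251 is not a perfect cube.
  y = 3: RHS = 799 is not a perfect cube.
  y = -3: RHS = -821 is not a perfect cube.
Continuing the search up to |y| = 45 finds no solutions either.
No (x, y) in the scanned range satisfies the equation.

No integer solutions with |y| ≤ 45.


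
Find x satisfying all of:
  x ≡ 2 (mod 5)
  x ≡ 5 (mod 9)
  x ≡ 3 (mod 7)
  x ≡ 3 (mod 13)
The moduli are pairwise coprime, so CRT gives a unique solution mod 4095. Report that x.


Product of moduli M = 5 · 9 · 7 · 13 = 4095.
Merge one congruence at a time:
  Start: x ≡ 2 (mod 5).
  Combine with x ≡ 5 (mod 9); new modulus lcm = 45.
    Write x = 2 + 5·t and substitute into x ≡ 5 (mod 9): 5·t ≡ 5 − 2 = 3 (mod 9).
    The inverse of 5 mod 9 is 2 (since 5·2 = 10 = 1·9 + 1), so t ≡ 2·3 = 6 ≡ 6 (mod 9).
    Then x = 2 + 5·6 = 32, valid modulo lcm(5, 9) = 45: x ≡ 32 (mod 45).
  Combine with x ≡ 3 (mod 7); new modulus lcm = 315.
    Write x = 32 + 45·t and substitute into x ≡ 3 (mod 7): 45·t ≡ 3 − 32 = -29 (mod 7).
    Reduce coefficients mod 7: 3·t ≡ 6 (mod 7).
    The inverse of 3 mod 7 is 5 (since 3·5 = 15 = 2·7 + 1), so t ≡ 5·6 = 30 ≡ 2 (mod 7).
    Then x = 32 + 45·2 = 122, valid modulo lcm(45, 7) = 315: x ≡ 122 (mod 315).
  Combine with x ≡ 3 (mod 13); new modulus lcm = 4095.
    Write x = 122 + 315·t and substitute into x ≡ 3 (mod 13): 315·t ≡ 3 − 122 = -119 (mod 13).
    Reduce coefficients mod 13: 3·t ≡ 11 (mod 13).
    The inverse of 3 mod 13 is 9 (since 3·9 = 27 = 2·13 + 1), so t ≡ 9·11 = 99 ≡ 8 (mod 13).
    Then x = 122 + 315·8 = 2642, valid modulo lcm(315, 13) = 4095: x ≡ 2642 (mod 4095).
Verify against each original: 2642 mod 5 = 2, 2642 mod 9 = 5, 2642 mod 7 = 3, 2642 mod 13 = 3.

x ≡ 2642 (mod 4095).


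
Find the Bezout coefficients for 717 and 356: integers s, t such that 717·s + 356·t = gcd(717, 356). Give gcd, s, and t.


Euclidean algorithm on (717, 356) — divide until remainder is 0:
  717 = 2 · 356 + 5
  356 = 71 · 5 + 1
  5 = 5 · 1 + 0
gcd(717, 356) = 1.
Track Bezout coefficients alongside the remainders: start with r₀ = 717 = a·1 + b·0 (s = 1, t = 0) and r₁ = 356 = a·0 + b·1 (s = 0, t = 1); each new remainder r_{k+1} = r_{k-1} − q_k·r_k inherits s_{k+1} = s_{k-1} − q_k·s_k, t_{k+1} = t_{k-1} − q_k·t_k, so r_k = a·s_k + b·t_k at every step:
  q = 2: r = 5, s = 1 − 2·0 = 1, t = 0 − 2·1 = -2  (check: 717·1 + 356·(-2) = 5)
  q = 71: r = 1, s = 0 − 71·1 = -71, t = 1 − 71·(-2) = 143  (check: 717·(-71) + 356·143 = 1)
The row with r = 1 (the gcd) gives the Bezout coefficients s = -71, t = 143.
Result: 717 · (-71) + 356 · (143) = 1.

gcd(717, 356) = 1; s = -71, t = 143 (check: 717·(-71) + 356·143 = 1).


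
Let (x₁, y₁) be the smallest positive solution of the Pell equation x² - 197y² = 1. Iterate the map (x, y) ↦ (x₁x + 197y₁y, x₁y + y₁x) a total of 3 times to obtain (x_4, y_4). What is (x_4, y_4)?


Step 1: Find the fundamental solution (x₁, y₁) of x² - 197y² = 1.
  Expand √197 as a continued fraction. a₀ = ⌊√197⌋ = 14; iterate m_{k+1} = d_k·a_k − m_k, d_{k+1} = (197 − m_{k+1}²)/d_k, a_{k+1} = ⌊(a₀ + m_{k+1})/d_{k+1}⌋ (starting m₀ = 0, d₀ = 1), with convergents p_k = a_k·p_{k-1} + p_{k-2}, q_k = a_k·q_{k-1} + q_{k-2} (p₋₁ = 1, q₋₁ = 0):
  k = 0: a₀ = 14; p₀/q₀ = 14/1; p₀² − 197·q₀² = 196 − 197 = -1.
  k = 1: m = 14, d = 1, a = ⌊(14 + 14)/1⌋ = 28; p/q = (28·14 + 1)/(28·1 + 0) = 393/28; p² − 197·q² = 154449 − 154448 = 1.
  The first convergent with p² − 197·q² = 1 gives the fundamental solution (x₁, y₁) = (393, 28).
Step 2: Apply the recurrence (x_{n+1}, y_{n+1}) = (x₁x_n + 197y₁y_n, x₁y_n + y₁x_n) repeatedly.
  From (x_1, y_1) = (393, 28): x_2 = 393·393 + 197·28·28 = 308897; y_2 = 393·28 + 28·393 = 22008.
  From (x_2, y_2) = (308897, 22008): x_3 = 393·308897 + 197·28·22008 = 242792649; y_3 = 393·22008 + 28·308897 = 17298260.
  From (x_3, y_3) = (242792649, 17298260): x_4 = 393·242792649 + 197·28·17298260 = 190834713217; y_4 = 393·17298260 + 28·242792649 = 13596410352.
Step 3: Verify x_4² - 197·y_4² = 36417887768614634489089 - 36417887768614634489088 = 1 (should be 1). ✓

(x_1, y_1) = (393, 28); (x_4, y_4) = (190834713217, 13596410352).


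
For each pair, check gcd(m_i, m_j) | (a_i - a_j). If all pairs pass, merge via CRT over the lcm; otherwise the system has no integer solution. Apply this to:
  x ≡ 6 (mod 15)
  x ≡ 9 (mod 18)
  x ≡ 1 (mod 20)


Moduli 15, 18, 20 are not pairwise coprime, so CRT works modulo lcm(m_i) when all pairwise compatibility conditions hold.
Pairwise compatibility: gcd(m_i, m_j) must divide a_i - a_j for every pair.
Merge one congruence at a time:
  Start: x ≡ 6 (mod 15).
  Combine with x ≡ 9 (mod 18): gcd(15, 18) = 3; 9 - 6 = 3, which IS divisible by 3, so compatible.
    Write x = 6 + 15·t and substitute into x ≡ 9 (mod 18): 15·t ≡ 9 − 6 = 3 (mod 18).
    Divide the congruence (and modulus) by g = 3: 5·t ≡ 1 (mod 6).
    The inverse of 5 mod 6 is 5 (since 5·5 = 25 = 4·6 + 1), so t ≡ 5·1 = 5 ≡ 5 (mod 6).
    Then x = 6 + 15·5 = 81, valid modulo lcm(15, 18) = 90: x ≡ 81 (mod 90).
  Combine with x ≡ 1 (mod 20): gcd(90, 20) = 10; 1 - 81 = -80, which IS divisible by 10, so compatible.
    Write x = 81 + 90·t and substitute into x ≡ 1 (mod 20): 90·t ≡ 1 − 81 = -80 (mod 20).
    Divide the congruence (and modulus) by g = 10: 9·t ≡ -8 (mod 2).
    Reduce coefficients mod 2: 1·t ≡ 0 (mod 2).
    So t ≡ 0 (mod 2).
    Then x = 81 + 90·0 = 81, valid modulo lcm(90, 20) = 180: x ≡ 81 (mod 180).
Verify: 81 mod 15 = 6, 81 mod 18 = 9, 81 mod 20 = 1.

x ≡ 81 (mod 180).


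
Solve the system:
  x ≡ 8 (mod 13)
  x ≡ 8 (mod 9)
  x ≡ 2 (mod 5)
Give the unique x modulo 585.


Moduli 13, 9, 5 are pairwise coprime; by CRT there is a unique solution modulo M = 13 · 9 · 5 = 585.
Solve pairwise, accumulating the modulus:
  Start with x ≡ 8 (mod 13).
  Combine with x ≡ 8 (mod 9): since gcd(13, 9) = 1, we get a unique residue mod 117.
    Write x = 8 + 13·t and substitute into x ≡ 8 (mod 9): 13·t ≡ 8 − 8 = 0 (mod 9).
    Reduce coefficients mod 9: 4·t ≡ 0 (mod 9).
    The inverse of 4 mod 9 is 7 (since 4·7 = 28 = 3·9 + 1), so t ≡ 7·0 = 0 ≡ 0 (mod 9).
    Then x = 8 + 13·0 = 8, valid modulo lcm(13, 9) = 117: x ≡ 8 (mod 117).
  Combine with x ≡ 2 (mod 5): since gcd(117, 5) = 1, we get a unique residue mod 585.
    Write x = 8 + 117·t and substitute into x ≡ 2 (mod 5): 117·t ≡ 2 − 8 = -6 (mod 5).
    Reduce coefficients mod 5: 2·t ≡ 4 (mod 5).
    The inverse of 2 mod 5 is 3 (since 2·3 = 6 = 1·5 + 1), so t ≡ 3·4 = 12 ≡ 2 (mod 5).
    Then x = 8 + 117·2 = 242, valid modulo lcm(117, 5) = 585: x ≡ 242 (mod 585).
Verify: 242 mod 13 = 8 ✓, 242 mod 9 = 8 ✓, 242 mod 5 = 2 ✓.

x ≡ 242 (mod 585).


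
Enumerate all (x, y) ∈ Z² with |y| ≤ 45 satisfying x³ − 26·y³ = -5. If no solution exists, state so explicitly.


The equation is x³ - 26y³ = -5. For fixed y, x³ = 26·y³ − 5, so a solution requires the RHS to be a perfect cube.
Strategy: iterate y from -45 to 45, compute RHS = 26·y³ − 5, and check whether it is a (positive or negative) perfect cube.
Check small values of y:
  y = 0: RHS = -5 is not a perfect cube.
  y = 1: RHS = 21 is not a perfect cube.
  y = -1: RHS = -31 is not a perfect cube.
  y = 2: RHS = 203 is not a perfect cube.
  y = -2: RHS = -213 is not a perfect cube.
  y = 3: RHS = 697 is not a perfect cube.
  y = -3: RHS = -707 is not a perfect cube.
Continuing the search up to |y| = 45 finds no solutions either.
No (x, y) in the scanned range satisfies the equation.

No integer solutions with |y| ≤ 45.


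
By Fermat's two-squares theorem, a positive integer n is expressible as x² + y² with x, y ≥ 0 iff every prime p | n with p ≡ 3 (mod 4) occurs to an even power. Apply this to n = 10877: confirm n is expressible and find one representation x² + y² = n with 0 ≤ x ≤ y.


Step 1: Factor n = 10877 = 73 · 149.
Step 2: Check the mod-4 condition on each prime factor: 73 ≡ 1 (mod 4), exponent 1; 149 ≡ 1 (mod 4), exponent 1.
All primes ≡ 3 (mod 4) appear to even exponent (or don't appear), so by the two-squares theorem n IS expressible as a sum of two squares.
Step 3: Build a representation. Here n = 73 · 149 is a product of primes ≡ 1 (mod 4). Each prime p ≡ 1 (mod 4) is itself a sum of two squares; find a² by testing p − a² for a perfect square:
  73: 73 − 1² = 72, 73 − 2² = 69, 73 − 3² = 64 = 8² ⇒ 73 = 3² + 8².
  149: 149 − 1² = 148, 149 − 2² = 145, 149 − 3² = 140, 149 − 4² = 133, 149 − 5² = 124, 149 − 6² = 113, 149 − 7² = 100 = 10² ⇒ 149 = 7² + 10².
  Combine using the Brahmagupta–Fibonacci identity (a² + b²)(c² + d²) = (ac − bd)² + (ad + bc)² = (ac + bd)² + (ad − bc)²:
  73 · 149 = 10877: from (3² + 8²)(7² + 10²), take (3·7 − 8·10, 3·10 + 8·7) = (21 − 80, 30 + 56) = (-59, 86); dropping signs (only squares matter) gives (59, 86); check 59² + 86² = 3481 + 7396 = 10877 ✓.
Step 4: Order so x ≤ y and verify: 59² + 86² = 3481 + 7396 = 10877 = n. ✓

n = 10877 = 59² + 86² (one valid representation with x ≤ y).


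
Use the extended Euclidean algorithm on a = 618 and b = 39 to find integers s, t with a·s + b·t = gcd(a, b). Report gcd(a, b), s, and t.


Euclidean algorithm on (618, 39) — divide until remainder is 0:
  618 = 15 · 39 + 33
  39 = 1 · 33 + 6
  33 = 5 · 6 + 3
  6 = 2 · 3 + 0
gcd(618, 39) = 3.
Track Bezout coefficients alongside the remainders: start with r₀ = 618 = a·1 + b·0 (s = 1, t = 0) and r₁ = 39 = a·0 + b·1 (s = 0, t = 1); each new remainder r_{k+1} = r_{k-1} − q_k·r_k inherits s_{k+1} = s_{k-1} − q_k·s_k, t_{k+1} = t_{k-1} − q_k·t_k, so r_k = a·s_k + b·t_k at every step:
  q = 15: r = 33, s = 1 − 15·0 = 1, t = 0 − 15·1 = -15  (check: 618·1 + 39·(-15) = 33)
  q = 1: r = 6, s = 0 − 1·1 = -1, t = 1 − 1·(-15) = 16  (check: 618·(-1) + 39·16 = 6)
  q = 5: r = 3, s = 1 − 5·(-1) = 6, t = -15 − 5·16 = -95  (check: 618·6 + 39·(-95) = 3)
The row with r = 3 (the gcd) gives the Bezout coefficients s = 6, t = -95.
Result: 618 · (6) + 39 · (-95) = 3.

gcd(618, 39) = 3; s = 6, t = -95 (check: 618·6 + 39·(-95) = 3).


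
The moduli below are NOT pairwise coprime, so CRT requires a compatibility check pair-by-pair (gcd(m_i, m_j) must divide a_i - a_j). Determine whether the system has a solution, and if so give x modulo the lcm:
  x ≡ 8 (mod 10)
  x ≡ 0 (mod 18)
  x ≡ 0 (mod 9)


Moduli 10, 18, 9 are not pairwise coprime, so CRT works modulo lcm(m_i) when all pairwise compatibility conditions hold.
Pairwise compatibility: gcd(m_i, m_j) must divide a_i - a_j for every pair.
Merge one congruence at a time:
  Start: x ≡ 8 (mod 10).
  Combine with x ≡ 0 (mod 18): gcd(10, 18) = 2; 0 - 8 = -8, which IS divisible by 2, so compatible.
    Write x = 8 + 10·t and substitute into x ≡ 0 (mod 18): 10·t ≡ 0 − 8 = -8 (mod 18).
    Divide the congruence (and modulus) by g = 2: 5·t ≡ -4 (mod 9).
    Reduce coefficients mod 9: 5·t ≡ 5 (mod 9).
    The inverse of 5 mod 9 is 2 (since 5·2 = 10 = 1·9 + 1), so t ≡ 2·5 = 10 ≡ 1 (mod 9).
    Then x = 8 + 10·1 = 18, valid modulo lcm(10, 18) = 90: x ≡ 18 (mod 90).
  Combine with x ≡ 0 (mod 9): gcd(90, 9) = 9; 0 - 18 = -18, which IS divisible by 9, so compatible.
    Write x = 18 + 90·t and substitute into x ≡ 0 (mod 9): 90·t ≡ 0 − 18 = -18 (mod 9).
    Divide the congruence (and modulus) by g = 9: 10·t ≡ -2 (mod 1).
    Modulo 1 every t works; take t = 0.
    Then x = 18 + 90·0 = 18, valid modulo lcm(90, 9) = 90: x ≡ 18 (mod 90).
Verify: 18 mod 10 = 8, 18 mod 18 = 0, 18 mod 9 = 0.

x ≡ 18 (mod 90).


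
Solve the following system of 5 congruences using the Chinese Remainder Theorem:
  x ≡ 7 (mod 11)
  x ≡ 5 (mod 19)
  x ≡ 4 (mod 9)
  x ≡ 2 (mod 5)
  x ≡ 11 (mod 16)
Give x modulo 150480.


Product of moduli M = 11 · 19 · 9 · 5 · 16 = 150480.
Merge one congruence at a time:
  Start: x ≡ 7 (mod 11).
  Combine with x ≡ 5 (mod 19); new modulus lcm = 209.
    Write x = 7 + 11·t and substitute into x ≡ 5 (mod 19): 11·t ≡ 5 − 7 = -2 (mod 19).
    Reduce coefficients mod 19: 11·t ≡ 17 (mod 19).
    The inverse of 11 mod 19 is 7 (since 11·7 = 77 = 4·19 + 1), so t ≡ 7·17 = 119 ≡ 5 (mod 19).
    Then x = 7 + 11·5 = 62, valid modulo lcm(11, 19) = 209: x ≡ 62 (mod 209).
  Combine with x ≡ 4 (mod 9); new modulus lcm = 1881.
    Write x = 62 + 209·t and substitute into x ≡ 4 (mod 9): 209·t ≡ 4 − 62 = -58 (mod 9).
    Reduce coefficients mod 9: 2·t ≡ 5 (mod 9).
    The inverse of 2 mod 9 is 5 (since 2·5 = 10 = 1·9 + 1), so t ≡ 5·5 = 25 ≡ 7 (mod 9).
    Then x = 62 + 209·7 = 1525, valid modulo lcm(209, 9) = 1881: x ≡ 1525 (mod 1881).
  Combine with x ≡ 2 (mod 5); new modulus lcm = 9405.
    Write x = 1525 + 1881·t and substitute into x ≡ 2 (mod 5): 1881·t ≡ 2 − 1525 = -1523 (mod 5).
    Reduce coefficients mod 5: 1·t ≡ 2 (mod 5).
    So t ≡ 2 (mod 5).
    Then x = 1525 + 1881·2 = 5287, valid modulo lcm(1881, 5) = 9405: x ≡ 5287 (mod 9405).
  Combine with x ≡ 11 (mod 16); new modulus lcm = 150480.
    Write x = 5287 + 9405·t and substitute into x ≡ 11 (mod 16): 9405·t ≡ 11 − 5287 = -5276 (mod 16).
    Reduce coefficients mod 16: 13·t ≡ 4 (mod 16).
    The inverse of 13 mod 16 is 5 (since 13·5 = 65 = 4·16 + 1), so t ≡ 5·4 = 20 ≡ 4 (mod 16).
    Then x = 5287 + 9405·4 = 42907, valid modulo lcm(9405, 16) = 150480: x ≡ 42907 (mod 150480).
Verify against each original: 42907 mod 11 = 7, 42907 mod 19 = 5, 42907 mod 9 = 4, 42907 mod 5 = 2, 42907 mod 16 = 11.

x ≡ 42907 (mod 150480).


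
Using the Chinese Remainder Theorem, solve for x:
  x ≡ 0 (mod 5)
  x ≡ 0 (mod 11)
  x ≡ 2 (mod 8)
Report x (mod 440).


Moduli 5, 11, 8 are pairwise coprime; by CRT there is a unique solution modulo M = 5 · 11 · 8 = 440.
Solve pairwise, accumulating the modulus:
  Start with x ≡ 0 (mod 5).
  Combine with x ≡ 0 (mod 11): since gcd(5, 11) = 1, we get a unique residue mod 55.
    Write x = 0 + 5·t and substitute into x ≡ 0 (mod 11): 5·t ≡ 0 − 0 = 0 (mod 11).
    The inverse of 5 mod 11 is 9 (since 5·9 = 45 = 4·11 + 1), so t ≡ 9·0 = 0 ≡ 0 (mod 11).
    Then x = 0 + 5·0 = 0, valid modulo lcm(5, 11) = 55: x ≡ 0 (mod 55).
  Combine with x ≡ 2 (mod 8): since gcd(55, 8) = 1, we get a unique residue mod 440.
    Write x = 0 + 55·t and substitute into x ≡ 2 (mod 8): 55·t ≡ 2 − 0 = 2 (mod 8).
    Reduce coefficients mod 8: 7·t ≡ 2 (mod 8).
    The inverse of 7 mod 8 is 7 (since 7·7 = 49 = 6·8 + 1), so t ≡ 7·2 = 14 ≡ 6 (mod 8).
    Then x = 0 + 55·6 = 330, valid modulo lcm(55, 8) = 440: x ≡ 330 (mod 440).
Verify: 330 mod 5 = 0 ✓, 330 mod 11 = 0 ✓, 330 mod 8 = 2 ✓.

x ≡ 330 (mod 440).


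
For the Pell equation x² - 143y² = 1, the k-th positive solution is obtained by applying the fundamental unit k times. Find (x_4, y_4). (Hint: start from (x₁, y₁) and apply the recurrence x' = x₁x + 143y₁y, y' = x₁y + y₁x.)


Step 1: Find the fundamental solution (x₁, y₁) of x² - 143y² = 1.
  Expand √143 as a continued fraction. a₀ = ⌊√143⌋ = 11; iterate m_{k+1} = d_k·a_k − m_k, d_{k+1} = (143 − m_{k+1}²)/d_k, a_{k+1} = ⌊(a₀ + m_{k+1})/d_{k+1}⌋ (starting m₀ = 0, d₀ = 1), with convergents p_k = a_k·p_{k-1} + p_{k-2}, q_k = a_k·q_{k-1} + q_{k-2} (p₋₁ = 1, q₋₁ = 0):
  k = 0: a₀ = 11; p₀/q₀ = 11/1; p₀² − 143·q₀² = 121 − 143 = -22.
  k = 1: m = 11, d = 22, a = ⌊(11 + 11)/22⌋ = 1; p/q = (1·11 + 1)/(1·1 + 0) = 12/1; p² − 143·q² = 144 − 143 = 1.
  The first convergent with p² − 143·q² = 1 gives the fundamental solution (x₁, y₁) = (12, 1).
Step 2: Apply the recurrence (x_{n+1}, y_{n+1}) = (x₁x_n + 143y₁y_n, x₁y_n + y₁x_n) repeatedly.
  From (x_1, y_1) = (12, 1): x_2 = 12·12 + 143·1·1 = 287; y_2 = 12·1 + 1·12 = 24.
  From (x_2, y_2) = (287, 24): x_3 = 12·287 + 143·1·24 = 6876; y_3 = 12·24 + 1·287 = 575.
  From (x_3, y_3) = (6876, 575): x_4 = 12·6876 + 143·1·575 = 164737; y_4 = 12·575 + 1·6876 = 13776.
Step 3: Verify x_4² - 143·y_4² = 27138279169 - 27138279168 = 1 (should be 1). ✓

(x_1, y_1) = (12, 1); (x_4, y_4) = (164737, 13776).


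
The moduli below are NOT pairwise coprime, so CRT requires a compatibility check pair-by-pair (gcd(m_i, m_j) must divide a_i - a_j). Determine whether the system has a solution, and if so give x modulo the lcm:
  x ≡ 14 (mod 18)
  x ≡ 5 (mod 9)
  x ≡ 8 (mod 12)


Moduli 18, 9, 12 are not pairwise coprime, so CRT works modulo lcm(m_i) when all pairwise compatibility conditions hold.
Pairwise compatibility: gcd(m_i, m_j) must divide a_i - a_j for every pair.
Merge one congruence at a time:
  Start: x ≡ 14 (mod 18).
  Combine with x ≡ 5 (mod 9): gcd(18, 9) = 9; 5 - 14 = -9, which IS divisible by 9, so compatible.
    Write x = 14 + 18·t and substitute into x ≡ 5 (mod 9): 18·t ≡ 5 − 14 = -9 (mod 9).
    Divide the congruence (and modulus) by g = 9: 2·t ≡ -1 (mod 1).
    Modulo 1 every t works; take t = 0.
    Then x = 14 + 18·0 = 14, valid modulo lcm(18, 9) = 18: x ≡ 14 (mod 18).
  Combine with x ≡ 8 (mod 12): gcd(18, 12) = 6; 8 - 14 = -6, which IS divisible by 6, so compatible.
    Write x = 14 + 18·t and substitute into x ≡ 8 (mod 12): 18·t ≡ 8 − 14 = -6 (mod 12).
    Divide the congruence (and modulus) by g = 6: 3·t ≡ -1 (mod 2).
    Reduce coefficients mod 2: 1·t ≡ 1 (mod 2).
    So t ≡ 1 (mod 2).
    Then x = 14 + 18·1 = 32, valid modulo lcm(18, 12) = 36: x ≡ 32 (mod 36).
Verify: 32 mod 18 = 14, 32 mod 9 = 5, 32 mod 12 = 8.

x ≡ 32 (mod 36).


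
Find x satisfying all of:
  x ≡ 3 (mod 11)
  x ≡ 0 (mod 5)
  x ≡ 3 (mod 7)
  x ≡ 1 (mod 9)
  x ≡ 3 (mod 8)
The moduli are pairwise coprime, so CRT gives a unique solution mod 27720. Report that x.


Product of moduli M = 11 · 5 · 7 · 9 · 8 = 27720.
Merge one congruence at a time:
  Start: x ≡ 3 (mod 11).
  Combine with x ≡ 0 (mod 5); new modulus lcm = 55.
    Write x = 3 + 11·t and substitute into x ≡ 0 (mod 5): 11·t ≡ 0 − 3 = -3 (mod 5).
    Reduce coefficients mod 5: 1·t ≡ 2 (mod 5).
    So t ≡ 2 (mod 5).
    Then x = 3 + 11·2 = 25, valid modulo lcm(11, 5) = 55: x ≡ 25 (mod 55).
  Combine with x ≡ 3 (mod 7); new modulus lcm = 385.
    Write x = 25 + 55·t and substitute into x ≡ 3 (mod 7): 55·t ≡ 3 − 25 = -22 (mod 7).
    Reduce coefficients mod 7: 6·t ≡ 6 (mod 7).
    The inverse of 6 mod 7 is 6 (since 6·6 = 36 = 5·7 + 1), so t ≡ 6·6 = 36 ≡ 1 (mod 7).
    Then x = 25 + 55·1 = 80, valid modulo lcm(55, 7) = 385: x ≡ 80 (mod 385).
  Combine with x ≡ 1 (mod 9); new modulus lcm = 3465.
    Write x = 80 + 385·t and substitute into x ≡ 1 (mod 9): 385·t ≡ 1 − 80 = -79 (mod 9).
    Reduce coefficients mod 9: 7·t ≡ 2 (mod 9).
    The inverse of 7 mod 9 is 4 (since 7·4 = 28 = 3·9 + 1), so t ≡ 4·2 = 8 ≡ 8 (mod 9).
    Then x = 80 + 385·8 = 3160, valid modulo lcm(385, 9) = 3465: x ≡ 3160 (mod 3465).
  Combine with x ≡ 3 (mod 8); new modulus lcm = 27720.
    Write x = 3160 + 3465·t and substitute into x ≡ 3 (mod 8): 3465·t ≡ 3 − 3160 = -3157 (mod 8).
    Reduce coefficients mod 8: 1·t ≡ 3 (mod 8).
    So t ≡ 3 (mod 8).
    Then x = 3160 + 3465·3 = 13555, valid modulo lcm(3465, 8) = 27720: x ≡ 13555 (mod 27720).
Verify against each original: 13555 mod 11 = 3, 13555 mod 5 = 0, 13555 mod 7 = 3, 13555 mod 9 = 1, 13555 mod 8 = 3.

x ≡ 13555 (mod 27720).


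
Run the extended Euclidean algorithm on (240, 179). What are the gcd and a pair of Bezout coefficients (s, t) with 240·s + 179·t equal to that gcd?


Euclidean algorithm on (240, 179) — divide until remainder is 0:
  240 = 1 · 179 + 61
  179 = 2 · 61 + 57
  61 = 1 · 57 + 4
  57 = 14 · 4 + 1
  4 = 4 · 1 + 0
gcd(240, 179) = 1.
Track Bezout coefficients alongside the remainders: start with r₀ = 240 = a·1 + b·0 (s = 1, t = 0) and r₁ = 179 = a·0 + b·1 (s = 0, t = 1); each new remainder r_{k+1} = r_{k-1} − q_k·r_k inherits s_{k+1} = s_{k-1} − q_k·s_k, t_{k+1} = t_{k-1} − q_k·t_k, so r_k = a·s_k + b·t_k at every step:
  q = 1: r = 61, s = 1 − 1·0 = 1, t = 0 − 1·1 = -1  (check: 240·1 + 179·(-1) = 61)
  q = 2: r = 57, s = 0 − 2·1 = -2, t = 1 − 2·(-1) = 3  (check: 240·(-2) + 179·3 = 57)
  q = 1: r = 4, s = 1 − 1·(-2) = 3, t = -1 − 1·3 = -4  (check: 240·3 + 179·(-4) = 4)
  q = 14: r = 1, s = -2 − 14·3 = -44, t = 3 − 14·(-4) = 59  (check: 240·(-44) + 179·59 = 1)
The row with r = 1 (the gcd) gives the Bezout coefficients s = -44, t = 59.
Result: 240 · (-44) + 179 · (59) = 1.

gcd(240, 179) = 1; s = -44, t = 59 (check: 240·(-44) + 179·59 = 1).


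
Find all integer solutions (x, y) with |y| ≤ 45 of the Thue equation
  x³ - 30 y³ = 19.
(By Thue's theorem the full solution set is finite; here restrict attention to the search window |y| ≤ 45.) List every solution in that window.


The equation is x³ - 30y³ = 19. For fixed y, x³ = 30·y³ + 19, so a solution requires the RHS to be a perfect cube.
Strategy: iterate y from -45 to 45, compute RHS = 30·y³ + 19, and check whether it is a (positive or negative) perfect cube.
Check small values of y:
  y = 0: RHS = 19 is not a perfect cube.
  y = 1: RHS = 49 is not a perfect cube.
  y = -1: RHS = -11 is not a perfect cube.
  y = 2: RHS = 259 is not a perfect cube.
  y = -2: RHS = -221 is not a perfect cube.
  y = 3: RHS = 829 is not a perfect cube.
  y = -3: RHS = -791 is not a perfect cube.
Continuing the search up to |y| = 45 finds no solutions either.
No (x, y) in the scanned range satisfies the equation.

No integer solutions with |y| ≤ 45.


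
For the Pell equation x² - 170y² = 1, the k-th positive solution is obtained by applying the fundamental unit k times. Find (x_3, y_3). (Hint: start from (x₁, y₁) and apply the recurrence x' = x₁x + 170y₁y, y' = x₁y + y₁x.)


Step 1: Find the fundamental solution (x₁, y₁) of x² - 170y² = 1.
  Expand √170 as a continued fraction. a₀ = ⌊√170⌋ = 13; iterate m_{k+1} = d_k·a_k − m_k, d_{k+1} = (170 − m_{k+1}²)/d_k, a_{k+1} = ⌊(a₀ + m_{k+1})/d_{k+1}⌋ (starting m₀ = 0, d₀ = 1), with convergents p_k = a_k·p_{k-1} + p_{k-2}, q_k = a_k·q_{k-1} + q_{k-2} (p₋₁ = 1, q₋₁ = 0):
  k = 0: a₀ = 13; p₀/q₀ = 13/1; p₀² − 170·q₀² = 169 − 170 = -1.
  k = 1: m = 13, d = 1, a = ⌊(13 + 13)/1⌋ = 26; p/q = (26·13 + 1)/(26·1 + 0) = 339/26; p² − 170·q² = 114921 − 114920 = 1.
  The first convergent with p² − 170·q² = 1 gives the fundamental solution (x₁, y₁) = (339, 26).
Step 2: Apply the recurrence (x_{n+1}, y_{n+1}) = (x₁x_n + 170y₁y_n, x₁y_n + y₁x_n) repeatedly.
  From (x_1, y_1) = (339, 26): x_2 = 339·339 + 170·26·26 = 229841; y_2 = 339·26 + 26·339 = 17628.
  From (x_2, y_2) = (229841, 17628): x_3 = 339·229841 + 170·26·17628 = 155831859; y_3 = 339·17628 + 26·229841 = 11951758.
Step 3: Verify x_3² - 170·y_3² = 24283568279395881 - 24283568279395880 = 1 (should be 1). ✓

(x_1, y_1) = (339, 26); (x_3, y_3) = (155831859, 11951758).


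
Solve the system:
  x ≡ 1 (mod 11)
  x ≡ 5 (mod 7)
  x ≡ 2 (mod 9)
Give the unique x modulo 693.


Moduli 11, 7, 9 are pairwise coprime; by CRT there is a unique solution modulo M = 11 · 7 · 9 = 693.
Solve pairwise, accumulating the modulus:
  Start with x ≡ 1 (mod 11).
  Combine with x ≡ 5 (mod 7): since gcd(11, 7) = 1, we get a unique residue mod 77.
    Write x = 1 + 11·t and substitute into x ≡ 5 (mod 7): 11·t ≡ 5 − 1 = 4 (mod 7).
    Reduce coefficients mod 7: 4·t ≡ 4 (mod 7).
    The inverse of 4 mod 7 is 2 (since 4·2 = 8 = 1·7 + 1), so t ≡ 2·4 = 8 ≡ 1 (mod 7).
    Then x = 1 + 11·1 = 12, valid modulo lcm(11, 7) = 77: x ≡ 12 (mod 77).
  Combine with x ≡ 2 (mod 9): since gcd(77, 9) = 1, we get a unique residue mod 693.
    Write x = 12 + 77·t and substitute into x ≡ 2 (mod 9): 77·t ≡ 2 − 12 = -10 (mod 9).
    Reduce coefficients mod 9: 5·t ≡ 8 (mod 9).
    The inverse of 5 mod 9 is 2 (since 5·2 = 10 = 1·9 + 1), so t ≡ 2·8 = 16 ≡ 7 (mod 9).
    Then x = 12 + 77·7 = 551, valid modulo lcm(77, 9) = 693: x ≡ 551 (mod 693).
Verify: 551 mod 11 = 1 ✓, 551 mod 7 = 5 ✓, 551 mod 9 = 2 ✓.

x ≡ 551 (mod 693).


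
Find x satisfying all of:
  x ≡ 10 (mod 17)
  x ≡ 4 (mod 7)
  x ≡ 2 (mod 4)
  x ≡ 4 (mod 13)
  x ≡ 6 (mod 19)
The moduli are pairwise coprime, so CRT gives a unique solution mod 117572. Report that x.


Product of moduli M = 17 · 7 · 4 · 13 · 19 = 117572.
Merge one congruence at a time:
  Start: x ≡ 10 (mod 17).
  Combine with x ≡ 4 (mod 7); new modulus lcm = 119.
    Write x = 10 + 17·t and substitute into x ≡ 4 (mod 7): 17·t ≡ 4 − 10 = -6 (mod 7).
    Reduce coefficients mod 7: 3·t ≡ 1 (mod 7).
    The inverse of 3 mod 7 is 5 (since 3·5 = 15 = 2·7 + 1), so t ≡ 5·1 = 5 ≡ 5 (mod 7).
    Then x = 10 + 17·5 = 95, valid modulo lcm(17, 7) = 119: x ≡ 95 (mod 119).
  Combine with x ≡ 2 (mod 4); new modulus lcm = 476.
    Write x = 95 + 119·t and substitute into x ≡ 2 (mod 4): 119·t ≡ 2 − 95 = -93 (mod 4).
    Reduce coefficients mod 4: 3·t ≡ 3 (mod 4).
    The inverse of 3 mod 4 is 3 (since 3·3 = 9 = 2·4 + 1), so t ≡ 3·3 = 9 ≡ 1 (mod 4).
    Then x = 95 + 119·1 = 214, valid modulo lcm(119, 4) = 476: x ≡ 214 (mod 476).
  Combine with x ≡ 4 (mod 13); new modulus lcm = 6188.
    Write x = 214 + 476·t and substitute into x ≡ 4 (mod 13): 476·t ≡ 4 − 214 = -210 (mod 13).
    Reduce coefficients mod 13: 8·t ≡ 11 (mod 13).
    The inverse of 8 mod 13 is 5 (since 8·5 = 40 = 3·13 + 1), so t ≡ 5·11 = 55 ≡ 3 (mod 13).
    Then x = 214 + 476·3 = 1642, valid modulo lcm(476, 13) = 6188: x ≡ 1642 (mod 6188).
  Combine with x ≡ 6 (mod 19); new modulus lcm = 117572.
    Write x = 1642 + 6188·t and substitute into x ≡ 6 (mod 19): 6188·t ≡ 6 − 1642 = -1636 (mod 19).
    Reduce coefficients mod 19: 13·t ≡ 17 (mod 19).
    The inverse of 13 mod 19 is 3 (since 13·3 = 39 = 2·19 + 1), so t ≡ 3·17 = 51 ≡ 13 (mod 19).
    Then x = 1642 + 6188·13 = 82086, valid modulo lcm(6188, 19) = 117572: x ≡ 82086 (mod 117572).
Verify against each original: 82086 mod 17 = 10, 82086 mod 7 = 4, 82086 mod 4 = 2, 82086 mod 13 = 4, 82086 mod 19 = 6.

x ≡ 82086 (mod 117572).


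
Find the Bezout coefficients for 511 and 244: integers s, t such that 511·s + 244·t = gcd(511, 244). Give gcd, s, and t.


Euclidean algorithm on (511, 244) — divide until remainder is 0:
  511 = 2 · 244 + 23
  244 = 10 · 23 + 14
  23 = 1 · 14 + 9
  14 = 1 · 9 + 5
  9 = 1 · 5 + 4
  5 = 1 · 4 + 1
  4 = 4 · 1 + 0
gcd(511, 244) = 1.
Track Bezout coefficients alongside the remainders: start with r₀ = 511 = a·1 + b·0 (s = 1, t = 0) and r₁ = 244 = a·0 + b·1 (s = 0, t = 1); each new remainder r_{k+1} = r_{k-1} − q_k·r_k inherits s_{k+1} = s_{k-1} − q_k·s_k, t_{k+1} = t_{k-1} − q_k·t_k, so r_k = a·s_k + b·t_k at every step:
  q = 2: r = 23, s = 1 − 2·0 = 1, t = 0 − 2·1 = -2  (check: 511·1 + 244·(-2) = 23)
  q = 10: r = 14, s = 0 − 10·1 = -10, t = 1 − 10·(-2) = 21  (check: 511·(-10) + 244·21 = 14)
  q = 1: r = 9, s = 1 − 1·(-10) = 11, t = -2 − 1·21 = -23  (check: 511·11 + 244·(-23) = 9)
  q = 1: r = 5, s = -10 − 1·11 = -21, t = 21 − 1·(-23) = 44  (check: 511·(-21) + 244·44 = 5)
  q = 1: r = 4, s = 11 − 1·(-21) = 32, t = -23 − 1·44 = -67  (check: 511·32 + 244·(-67) = 4)
  q = 1: r = 1, s = -21 − 1·32 = -53, t = 44 − 1·(-67) = 111  (check: 511·(-53) + 244·111 = 1)
The row with r = 1 (the gcd) gives the Bezout coefficients s = -53, t = 111.
Result: 511 · (-53) + 244 · (111) = 1.

gcd(511, 244) = 1; s = -53, t = 111 (check: 511·(-53) + 244·111 = 1).
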